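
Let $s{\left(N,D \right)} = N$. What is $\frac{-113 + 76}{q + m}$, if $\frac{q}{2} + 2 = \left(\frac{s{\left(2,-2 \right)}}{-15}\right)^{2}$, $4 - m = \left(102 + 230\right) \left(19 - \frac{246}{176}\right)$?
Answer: $\frac{183150}{28927399} \approx 0.0063314$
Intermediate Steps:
$m = - \frac{128479}{22}$ ($m = 4 - \left(102 + 230\right) \left(19 - \frac{246}{176}\right) = 4 - 332 \left(19 - \frac{123}{88}\right) = 4 - 332 \cdot \frac{1549}{88} = 4 - \frac{128567}{22} = - \frac{128479}{22} \approx -5840.0$)
$q = - \frac{892}{225}$ ($q = -4 + 2 \left(\frac{2}{-15}\right)^{2} = -4 + 2 \left(2 \left(- \frac{1}{15}\right)\right)^{2} = -4 + 2 \left(- \frac{2}{15}\right)^{2} = -4 + 2 \cdot \frac{4}{225} = -4 + \frac{8}{225} = - \frac{892}{225} \approx -3.9644$)
$\frac{-113 + 76}{q + m} = \frac{-113 + 76}{- \frac{892}{225} - \frac{128479}{22}} = - \frac{37}{- \frac{28927399}{4950}} = \left(-37\right) \left(- \frac{4950}{28927399}\right) = \frac{183150}{28927399}$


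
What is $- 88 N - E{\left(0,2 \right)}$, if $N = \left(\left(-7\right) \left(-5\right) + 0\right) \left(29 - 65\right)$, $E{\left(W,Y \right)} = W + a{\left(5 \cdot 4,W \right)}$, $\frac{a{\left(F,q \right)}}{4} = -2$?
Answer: $110888$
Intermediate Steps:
$a{\left(F,q \right)} = -8$ ($a{\left(F,q \right)} = 4 \left(-2\right) = -8$)
$E{\left(W,Y \right)} = -8 + W$ ($E{\left(W,Y \right)} = W - 8 = -8 + W$)
$N = -1260$ ($N = \left(35 + 0\right) \left(-36\right) = 35 \left(-36\right) = -1260$)
$- 88 N - E{\left(0,2 \right)} = \left(-88\right) \left(-1260\right) - \left(-8 + 0\right) = 110880 - -8 = 110880 + 8 = 110888$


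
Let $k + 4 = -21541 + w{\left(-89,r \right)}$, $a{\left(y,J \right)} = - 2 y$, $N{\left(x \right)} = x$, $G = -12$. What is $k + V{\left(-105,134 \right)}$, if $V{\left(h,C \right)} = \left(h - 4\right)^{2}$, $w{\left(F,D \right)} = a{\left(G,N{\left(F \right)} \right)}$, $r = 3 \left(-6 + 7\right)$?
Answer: $-9640$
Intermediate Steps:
$r = 3$ ($r = 3 \cdot 1 = 3$)
$w{\left(F,D \right)} = 24$ ($w{\left(F,D \right)} = \left(-2\right) \left(-12\right) = 24$)
$V{\left(h,C \right)} = \left(-4 + h\right)^{2}$
$k = -21521$ ($k = -4 + \left(-21541 + 24\right) = -4 - 21517 = -21521$)
$k + V{\left(-105,134 \right)} = -21521 + \left(-4 - 105\right)^{2} = -21521 + \left(-109\right)^{2} = -21521 + 11881 = -9640$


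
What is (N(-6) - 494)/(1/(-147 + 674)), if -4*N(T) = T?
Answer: -519095/2 ≈ -2.5955e+5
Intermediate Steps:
N(T) = -T/4
(N(-6) - 494)/(1/(-147 + 674)) = (-¼*(-6) - 494)/(1/(-147 + 674)) = (3/2 - 494)/(1/527) = -985/(2*1/527) = -985/2*527 = -519095/2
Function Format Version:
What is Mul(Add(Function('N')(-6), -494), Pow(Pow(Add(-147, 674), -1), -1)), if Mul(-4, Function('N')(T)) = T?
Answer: Rational(-519095, 2) ≈ -2.5955e+5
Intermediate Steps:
Function('N')(T) = Mul(Rational(-1, 4), T)
Mul(Add(Function('N')(-6), -494), Pow(Pow(Add(-147, 674), -1), -1)) = Mul(Add(Mul(Rational(-1, 4), -6), -494), Pow(Pow(Add(-147, 674), -1), -1)) = Mul(Add(Rational(3, 2), -494), Pow(Pow(527, -1), -1)) = Mul(Rational(-985, 2), Pow(Rational(1, 527), -1)) = Mul(Rational(-985, 2), 527) = Rational(-519095, 2)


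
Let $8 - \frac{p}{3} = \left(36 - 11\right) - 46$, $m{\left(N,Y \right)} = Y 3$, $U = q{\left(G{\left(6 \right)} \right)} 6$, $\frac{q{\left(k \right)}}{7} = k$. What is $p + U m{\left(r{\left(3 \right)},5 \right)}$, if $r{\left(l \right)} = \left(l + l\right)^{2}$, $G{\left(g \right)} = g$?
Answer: $3867$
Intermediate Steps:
$q{\left(k \right)} = 7 k$
$r{\left(l \right)} = 4 l^{2}$ ($r{\left(l \right)} = \left(2 l\right)^{2} = 4 l^{2}$)
$U = 252$ ($U = 7 \cdot 6 \cdot 6 = 42 \cdot 6 = 252$)
$m{\left(N,Y \right)} = 3 Y$
$p = 87$ ($p = 24 - 3 \left(\left(36 - 11\right) - 46\right) = 24 - 3 \left(25 - 46\right) = 24 - -63 = 24 + 63 = 87$)
$p + U m{\left(r{\left(3 \right)},5 \right)} = 87 + 252 \cdot 3 \cdot 5 = 87 + 252 \cdot 15 = 87 + 3780 = 3867$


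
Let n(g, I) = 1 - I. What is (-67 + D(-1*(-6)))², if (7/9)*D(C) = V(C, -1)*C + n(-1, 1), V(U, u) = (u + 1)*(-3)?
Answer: 4489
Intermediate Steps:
V(U, u) = -3 - 3*u (V(U, u) = (1 + u)*(-3) = -3 - 3*u)
D(C) = 0 (D(C) = 9*((-3 - 3*(-1))*C + (1 - 1*1))/7 = 9*((-3 + 3)*C + (1 - 1))/7 = 9*(0*C + 0)/7 = 9*(0 + 0)/7 = (9/7)*0 = 0)
(-67 + D(-1*(-6)))² = (-67 + 0)² = (-67)² = 4489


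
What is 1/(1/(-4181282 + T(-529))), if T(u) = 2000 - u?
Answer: -4178753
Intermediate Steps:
1/(1/(-4181282 + T(-529))) = 1/(1/(-4181282 + (2000 - 1*(-529)))) = 1/(1/(-4181282 + (2000 + 529))) = 1/(1/(-4181282 + 2529)) = 1/(1/(-4178753)) = 1/(-1/4178753) = -4178753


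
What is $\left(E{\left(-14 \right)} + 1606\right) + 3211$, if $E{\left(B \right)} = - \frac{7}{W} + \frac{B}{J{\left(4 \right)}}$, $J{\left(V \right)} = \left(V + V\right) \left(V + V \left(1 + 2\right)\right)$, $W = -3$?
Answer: $\frac{925291}{192} \approx 4819.2$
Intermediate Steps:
$J{\left(V \right)} = 8 V^{2}$ ($J{\left(V \right)} = 2 V \left(V + V 3\right) = 2 V \left(V + 3 V\right) = 2 V 4 V = 8 V^{2}$)
$E{\left(B \right)} = \frac{7}{3} + \frac{B}{128}$ ($E{\left(B \right)} = - \frac{7}{-3} + \frac{B}{8 \cdot 4^{2}} = \left(-7\right) \left(- \frac{1}{3}\right) + \frac{B}{8 \cdot 16} = \frac{7}{3} + \frac{B}{128}$)
$\left(E{\left(-14 \right)} + 1606\right) + 3211 = \left(\left(\frac{7}{3} + \frac{1}{128} \left(-14\right)\right) + 1606\right) + 3211 = \left(\left(\frac{7}{3} - \frac{7}{64}\right) + 1606\right) + 3211 = \left(\frac{427}{192} + 1606\right) + 3211 = \frac{308779}{192} + 3211 = \frac{925291}{192}$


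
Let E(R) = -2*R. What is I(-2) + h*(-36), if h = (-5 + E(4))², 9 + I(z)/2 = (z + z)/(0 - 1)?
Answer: -6094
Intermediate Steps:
I(z) = -18 - 4*z (I(z) = -18 + 2*((z + z)/(0 - 1)) = -18 + 2*((2*z)/(-1)) = -18 + 2*((2*z)*(-1)) = -18 + 2*(-2*z) = -18 - 4*z)
h = 169 (h = (-5 - 2*4)² = (-5 - 8)² = (-13)² = 169)
I(-2) + h*(-36) = (-18 - 4*(-2)) + 169*(-36) = (-18 + 8) - 6084 = -10 - 6084 = -6094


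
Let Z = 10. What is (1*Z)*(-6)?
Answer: -60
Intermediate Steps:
(1*Z)*(-6) = (1*10)*(-6) = 10*(-6) = -60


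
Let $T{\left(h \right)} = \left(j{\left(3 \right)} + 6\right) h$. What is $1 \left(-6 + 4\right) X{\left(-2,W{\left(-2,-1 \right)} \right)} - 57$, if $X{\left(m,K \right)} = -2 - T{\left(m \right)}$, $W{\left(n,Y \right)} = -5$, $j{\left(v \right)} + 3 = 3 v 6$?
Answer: $-281$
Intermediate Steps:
$j{\left(v \right)} = -3 + 18 v$ ($j{\left(v \right)} = -3 + 3 v 6 = -3 + 18 v$)
$T{\left(h \right)} = 57 h$ ($T{\left(h \right)} = \left(\left(-3 + 18 \cdot 3\right) + 6\right) h = \left(\left(-3 + 54\right) + 6\right) h = \left(51 + 6\right) h = 57 h$)
$X{\left(m,K \right)} = -2 - 57 m$
$1 \left(-6 + 4\right) X{\left(-2,W{\left(-2,-1 \right)} \right)} - 57 = 1 \left(-6 + 4\right) \left(-2 - -114\right) - 57 = 1 \left(-2\right) \left(-2 + 114\right) - 57 = \left(-2\right) 112 - 57 = -224 - 57 = -281$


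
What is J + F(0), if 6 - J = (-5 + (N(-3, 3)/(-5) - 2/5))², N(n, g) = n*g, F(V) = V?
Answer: -174/25 ≈ -6.9600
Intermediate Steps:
N(n, g) = g*n
J = -174/25 (J = 6 - (-5 + ((3*(-3))/(-5) - 2/5))² = 6 - (-5 + (-9*(-⅕) - 2*⅕))² = 6 - (-5 + (9/5 - ⅖))² = 6 - (-5 + 7/5)² = 6 - (-18/5)² = 6 - 1*324/25 = 6 - 324/25 = -174/25 ≈ -6.9600)
J + F(0) = -174/25 + 0 = -174/25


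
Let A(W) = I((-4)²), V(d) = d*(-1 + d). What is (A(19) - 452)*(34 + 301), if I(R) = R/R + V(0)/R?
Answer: -151085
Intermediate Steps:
I(R) = 1 (I(R) = R/R + (0*(-1 + 0))/R = 1 + (0*(-1))/R = 1 + 0/R = 1 + 0 = 1)
A(W) = 1
(A(19) - 452)*(34 + 301) = (1 - 452)*(34 + 301) = -451*335 = -151085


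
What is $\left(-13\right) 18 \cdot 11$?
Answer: $-2574$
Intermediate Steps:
$\left(-13\right) 18 \cdot 11 = \left(-234\right) 11 = -2574$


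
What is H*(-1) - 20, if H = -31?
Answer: 11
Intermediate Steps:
H*(-1) - 20 = -31*(-1) - 20 = 31 - 20 = 11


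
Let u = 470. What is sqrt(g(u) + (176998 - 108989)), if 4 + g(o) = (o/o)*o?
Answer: 5*sqrt(2739) ≈ 261.68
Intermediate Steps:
g(o) = -4 + o (g(o) = -4 + (o/o)*o = -4 + 1*o = -4 + o)
sqrt(g(u) + (176998 - 108989)) = sqrt((-4 + 470) + (176998 - 108989)) = sqrt(466 + 68009) = sqrt(68475) = 5*sqrt(2739)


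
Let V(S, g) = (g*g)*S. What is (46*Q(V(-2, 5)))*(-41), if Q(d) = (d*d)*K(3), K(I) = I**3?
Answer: -127305000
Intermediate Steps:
V(S, g) = S*g**2 (V(S, g) = g**2*S = S*g**2)
Q(d) = 27*d**2 (Q(d) = (d*d)*3**3 = d**2*27 = 27*d**2)
(46*Q(V(-2, 5)))*(-41) = (46*(27*(-2*5**2)**2))*(-41) = (46*(27*(-2*25)**2))*(-41) = (46*(27*(-50)**2))*(-41) = (46*(27*2500))*(-41) = (46*67500)*(-41) = 3105000*(-41) = -127305000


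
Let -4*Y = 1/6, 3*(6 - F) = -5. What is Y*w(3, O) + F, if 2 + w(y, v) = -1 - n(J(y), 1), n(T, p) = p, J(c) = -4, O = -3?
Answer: 47/6 ≈ 7.8333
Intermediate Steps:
F = 23/3 (F = 6 - 1/3*(-5) = 6 + 5/3 = 23/3 ≈ 7.6667)
w(y, v) = -4 (w(y, v) = -2 + (-1 - 1*1) = -2 + (-1 - 1) = -2 - 2 = -4)
Y = -1/24 (Y = -1/4/6 = -1/4*1/6 = -1/24 ≈ -0.041667)
Y*w(3, O) + F = -1/24*(-4) + 23/3 = 1/6 + 23/3 = 47/6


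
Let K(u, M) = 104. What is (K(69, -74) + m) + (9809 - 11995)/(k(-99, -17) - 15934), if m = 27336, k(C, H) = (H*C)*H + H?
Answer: 611391733/22281 ≈ 27440.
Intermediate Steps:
k(C, H) = H + C*H² (k(C, H) = (C*H)*H + H = C*H² + H = H + C*H²)
(K(69, -74) + m) + (9809 - 11995)/(k(-99, -17) - 15934) = (104 + 27336) + (9809 - 11995)/(-17*(1 - 99*(-17)) - 15934) = 27440 - 2186/(-17*(1 + 1683) - 15934) = 27440 - 2186/(-17*1684 - 15934) = 27440 - 2186/(-28628 - 15934) = 27440 - 2186/(-44562) = 27440 - 2186*(-1/44562) = 27440 + 1093/22281 = 611391733/22281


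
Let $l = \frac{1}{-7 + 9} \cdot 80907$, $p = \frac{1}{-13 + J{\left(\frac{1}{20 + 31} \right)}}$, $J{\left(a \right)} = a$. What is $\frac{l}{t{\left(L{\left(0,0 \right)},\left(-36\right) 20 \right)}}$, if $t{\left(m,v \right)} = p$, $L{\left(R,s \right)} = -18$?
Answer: $- \frac{8926739}{17} \approx -5.251 \cdot 10^{5}$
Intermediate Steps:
$p = - \frac{51}{662}$ ($p = \frac{1}{-13 + \frac{1}{20 + 31}} = \frac{1}{-13 + \frac{1}{51}} = \frac{1}{- \frac{662}{51}} = - \frac{51}{662} \approx -0.077039$)
$l = \frac{80907}{2}$ ($l = \frac{1}{2} \cdot 80907 = \frac{80907}{2} \approx 40454.0$)
$t{\left(m,v \right)} = - \frac{51}{662}$
$\frac{l}{t{\left(L{\left(0,0 \right)},\left(-36\right) 20 \right)}} = \frac{80907}{2 \left(- \frac{51}{662}\right)} = \frac{80907}{2} \left(- \frac{662}{51}\right) = - \frac{8926739}{17}$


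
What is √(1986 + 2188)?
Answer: √4174 ≈ 64.606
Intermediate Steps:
√(1986 + 2188) = √4174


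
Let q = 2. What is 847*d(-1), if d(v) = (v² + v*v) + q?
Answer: 3388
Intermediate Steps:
d(v) = 2 + 2*v² (d(v) = (v² + v*v) + 2 = (v² + v²) + 2 = 2*v² + 2 = 2 + 2*v²)
847*d(-1) = 847*(2 + 2*(-1)²) = 847*(2 + 2*1) = 847*(2 + 2) = 847*4 = 3388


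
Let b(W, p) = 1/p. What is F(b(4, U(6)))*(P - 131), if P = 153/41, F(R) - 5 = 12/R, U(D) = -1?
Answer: 36526/41 ≈ 890.88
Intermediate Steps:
F(R) = 5 + 12/R
P = 153/41 (P = 153*(1/41) = 153/41 ≈ 3.7317)
F(b(4, U(6)))*(P - 131) = (5 + 12/(1/(-1)))*(153/41 - 131) = (5 + 12/(-1))*(-5218/41) = (5 + 12*(-1))*(-5218/41) = (5 - 12)*(-5218/41) = -7*(-5218/41) = 36526/41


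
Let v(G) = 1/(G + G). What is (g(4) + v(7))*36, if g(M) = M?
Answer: 1026/7 ≈ 146.57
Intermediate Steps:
v(G) = 1/(2*G)
(g(4) + v(7))*36 = (4 + (½)/7)*36 = (4 + (½)*(⅐))*36 = (4 + 1/14)*36 = (57/14)*36 = 1026/7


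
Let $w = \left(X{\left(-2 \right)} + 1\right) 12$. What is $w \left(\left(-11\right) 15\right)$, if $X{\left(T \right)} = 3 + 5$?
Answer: $-17820$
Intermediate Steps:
$X{\left(T \right)} = 8$
$w = 108$ ($w = \left(8 + 1\right) 12 = 9 \cdot 12 = 108$)
$w \left(\left(-11\right) 15\right) = 108 \left(\left(-11\right) 15\right) = 108 \left(-165\right) = -17820$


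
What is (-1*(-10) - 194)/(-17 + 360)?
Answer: -184/343 ≈ -0.53644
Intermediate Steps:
(-1*(-10) - 194)/(-17 + 360) = (10 - 194)/343 = -184*1/343 = -184/343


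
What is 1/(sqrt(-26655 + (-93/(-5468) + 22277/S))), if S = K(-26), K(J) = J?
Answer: -2*I*sqrt(34753822900459)/1955648129 ≈ -0.0060289*I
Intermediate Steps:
S = -26
1/(sqrt(-26655 + (-93/(-5468) + 22277/S))) = 1/(sqrt(-26655 + (-93/(-5468) + 22277/(-26)))) = 1/(sqrt(-26655 + (-93*(-1/5468) + 22277*(-1/26)))) = 1/(sqrt(-26655 + (93/5468 - 22277/26))) = 1/(sqrt(-26655 - 60904109/71084)) = 1/(sqrt(-1955648129/71084)) = 1/(I*sqrt(34753822900459)/35542) = -2*I*sqrt(34753822900459)/1955648129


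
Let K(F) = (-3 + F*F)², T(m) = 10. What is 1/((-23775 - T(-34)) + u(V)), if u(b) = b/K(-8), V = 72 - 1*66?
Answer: -3721/88503979 ≈ -4.2043e-5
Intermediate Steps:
K(F) = (-3 + F²)²
V = 6 (V = 72 - 66 = 6)
u(b) = b/3721 (u(b) = b/((-3 + (-8)²)²) = b/((-3 + 64)²) = b/(61²) = b/3721)
1/((-23775 - T(-34)) + u(V)) = 1/((-23775 - 1*10) + (1/3721)*6) = 1/((-23775 - 10) + 6/3721) = 1/(-23785 + 6/3721) = 1/(-88503979/3721) = -3721/88503979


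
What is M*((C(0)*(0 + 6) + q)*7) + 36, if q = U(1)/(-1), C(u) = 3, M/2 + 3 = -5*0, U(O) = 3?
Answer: -594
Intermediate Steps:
M = -6 (M = -6 + 2*(-5*0) = -6 + 2*0 = -6 + 0 = -6)
q = -3 (q = 3/(-1) = 3*(-1) = -3)
M*((C(0)*(0 + 6) + q)*7) + 36 = -6*(3*(0 + 6) - 3)*7 + 36 = -6*(3*6 - 3)*7 + 36 = -6*(18 - 3)*7 + 36 = -90*7 + 36 = -6*105 + 36 = -630 + 36 = -594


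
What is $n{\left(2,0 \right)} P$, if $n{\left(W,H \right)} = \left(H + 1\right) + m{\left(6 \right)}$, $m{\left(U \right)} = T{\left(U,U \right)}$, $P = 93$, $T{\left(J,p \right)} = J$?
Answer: $651$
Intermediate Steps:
$m{\left(U \right)} = U$
$n{\left(W,H \right)} = 7 + H$ ($n{\left(W,H \right)} = \left(H + 1\right) + 6 = \left(1 + H\right) + 6 = 7 + H$)
$n{\left(2,0 \right)} P = \left(7 + 0\right) 93 = 7 \cdot 93 = 651$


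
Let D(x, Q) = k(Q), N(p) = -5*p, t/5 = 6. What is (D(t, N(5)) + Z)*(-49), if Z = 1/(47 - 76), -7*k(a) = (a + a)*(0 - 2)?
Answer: 20349/29 ≈ 701.69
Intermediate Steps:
t = 30 (t = 5*6 = 30)
k(a) = 4*a/7 (k(a) = -(a + a)*(0 - 2)/7 = -2*a*(-2)/7 = -(-4)*a/7 = 4*a/7)
D(x, Q) = 4*Q/7
Z = -1/29 (Z = 1/(-29) = -1/29 ≈ -0.034483)
(D(t, N(5)) + Z)*(-49) = (4*(-5*5)/7 - 1/29)*(-49) = ((4/7)*(-25) - 1/29)*(-49) = (-100/7 - 1/29)*(-49) = -2907/203*(-49) = 20349/29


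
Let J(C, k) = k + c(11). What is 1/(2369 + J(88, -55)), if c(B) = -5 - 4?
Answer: 1/2305 ≈ 0.00043384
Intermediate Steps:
c(B) = -9
J(C, k) = -9 + k (J(C, k) = k - 9 = -9 + k)
1/(2369 + J(88, -55)) = 1/(2369 + (-9 - 55)) = 1/(2369 - 64) = 1/2305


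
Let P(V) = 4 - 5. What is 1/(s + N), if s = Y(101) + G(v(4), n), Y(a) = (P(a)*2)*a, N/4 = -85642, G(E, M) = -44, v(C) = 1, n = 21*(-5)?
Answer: -1/342814 ≈ -2.9170e-6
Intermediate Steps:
n = -105
N = -342568 (N = 4*(-85642) = -342568)
P(V) = -1
Y(a) = -2*a (Y(a) = (-1*2)*a = -2*a)
s = -246 (s = -2*101 - 44 = -202 - 44 = -246)
1/(s + N) = 1/(-246 - 342568) = 1/(-342814) = -1/342814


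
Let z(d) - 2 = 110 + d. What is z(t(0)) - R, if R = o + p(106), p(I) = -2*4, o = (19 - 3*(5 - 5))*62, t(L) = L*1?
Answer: -1058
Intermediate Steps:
t(L) = L
o = 1178 (o = (19 - 3*0)*62 = (19 + 0)*62 = 19*62 = 1178)
z(d) = 112 + d (z(d) = 2 + (110 + d) = 112 + d)
p(I) = -8
R = 1170 (R = 1178 - 8 = 1170)
z(t(0)) - R = (112 + 0) - 1*1170 = 112 - 1170 = -1058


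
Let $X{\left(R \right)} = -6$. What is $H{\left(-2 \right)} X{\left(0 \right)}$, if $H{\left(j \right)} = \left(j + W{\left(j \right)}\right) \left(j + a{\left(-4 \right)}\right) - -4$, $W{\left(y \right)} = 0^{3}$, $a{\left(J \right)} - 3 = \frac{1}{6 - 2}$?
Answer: $-9$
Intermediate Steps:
$a{\left(J \right)} = \frac{13}{4}$ ($a{\left(J \right)} = 3 + \frac{1}{6 - 2} = 3 + \frac{1}{4} = \frac{13}{4}$)
$W{\left(y \right)} = 0$
$H{\left(j \right)} = 4 + j \left(\frac{13}{4} + j\right)$ ($H{\left(j \right)} = \left(j + 0\right) \left(j + \frac{13}{4}\right) - -4 = j \left(\frac{13}{4} + j\right) + 4 = 4 + j \left(\frac{13}{4} + j\right)$)
$H{\left(-2 \right)} X{\left(0 \right)} = \left(4 + \left(-2\right)^{2} + \frac{13}{4} \left(-2\right)\right) \left(-6\right) = \left(4 + 4 - \frac{13}{2}\right) \left(-6\right) = \frac{3}{2} \left(-6\right) = -9$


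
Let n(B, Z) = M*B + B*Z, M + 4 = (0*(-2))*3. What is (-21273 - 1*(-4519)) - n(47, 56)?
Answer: -19198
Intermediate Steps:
M = -4 (M = -4 + (0*(-2))*3 = -4 + 0*3 = -4 + 0 = -4)
n(B, Z) = -4*B + B*Z
(-21273 - 1*(-4519)) - n(47, 56) = (-21273 - 1*(-4519)) - 47*(-4 + 56) = (-21273 + 4519) - 47*52 = -16754 - 1*2444 = -16754 - 2444 = -19198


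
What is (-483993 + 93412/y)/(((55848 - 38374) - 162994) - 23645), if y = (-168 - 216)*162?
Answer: 7527082489/2630854080 ≈ 2.8611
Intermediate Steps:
y = -62208 (y = -384*162 = -62208)
(-483993 + 93412/y)/(((55848 - 38374) - 162994) - 23645) = (-483993 + 93412/(-62208))/(((55848 - 38374) - 162994) - 23645) = (-483993 + 93412*(-1/62208))/((17474 - 162994) - 23645) = (-483993 - 23353/15552)/(-145520 - 23645) = -7527082489/15552/(-169165) = -7527082489/15552*(-1/169165) = 7527082489/2630854080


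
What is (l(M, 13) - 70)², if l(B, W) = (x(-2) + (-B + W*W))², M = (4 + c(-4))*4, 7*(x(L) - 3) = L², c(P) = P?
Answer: 2119452635556/2401 ≈ 8.8274e+8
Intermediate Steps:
x(L) = 3 + L²/7
M = 0 (M = (4 - 4)*4 = 0*4 = 0)
l(B, W) = (25/7 + W² - B)² (l(B, W) = ((3 + (⅐)*(-2)²) + (-B + W*W))² = ((3 + (⅐)*4) + (-B + W²))² = ((3 + 4/7) + (W² - B))² = (25/7 + (W² - B))² = (25/7 + W² - B)²)
(l(M, 13) - 70)² = ((25 - 7*0 + 7*13²)²/49 - 70)² = ((25 + 0 + 7*169)²/49 - 70)² = ((25 + 0 + 1183)²/49 - 70)² = ((1/49)*1208² - 70)² = ((1/49)*1459264 - 70)² = (1459264/49 - 70)² = (1455834/49)² = 2119452635556/2401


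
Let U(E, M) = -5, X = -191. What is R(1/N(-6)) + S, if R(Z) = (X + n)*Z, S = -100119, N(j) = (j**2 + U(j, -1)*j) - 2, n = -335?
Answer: -3204071/32 ≈ -1.0013e+5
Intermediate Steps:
N(j) = -2 + j**2 - 5*j (N(j) = (j**2 - 5*j) - 2 = -2 + j**2 - 5*j)
R(Z) = -526*Z (R(Z) = (-191 - 335)*Z = -526*Z)
R(1/N(-6)) + S = -526/(-2 + (-6)**2 - 5*(-6)) - 100119 = -526/(-2 + 36 + 30) - 100119 = -526/64 - 100119 = -526*1/64 - 100119 = -263/32 - 100119 = -3204071/32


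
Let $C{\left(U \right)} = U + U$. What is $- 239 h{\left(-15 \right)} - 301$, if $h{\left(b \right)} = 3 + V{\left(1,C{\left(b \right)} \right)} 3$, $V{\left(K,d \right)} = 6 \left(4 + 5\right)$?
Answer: $-39736$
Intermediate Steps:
$C{\left(U \right)} = 2 U$
$V{\left(K,d \right)} = 54$ ($V{\left(K,d \right)} = 6 \cdot 9 = 54$)
$h{\left(b \right)} = 165$ ($h{\left(b \right)} = 3 + 54 \cdot 3 = 3 + 162 = 165$)
$- 239 h{\left(-15 \right)} - 301 = \left(-239\right) 165 - 301 = -39435 - 301 = -39736$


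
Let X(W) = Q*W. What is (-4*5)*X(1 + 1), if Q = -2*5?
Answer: 400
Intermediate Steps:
Q = -10
X(W) = -10*W
(-4*5)*X(1 + 1) = (-4*5)*(-10*(1 + 1)) = -(-200)*2 = -20*(-20) = 400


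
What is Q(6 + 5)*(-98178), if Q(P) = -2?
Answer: 196356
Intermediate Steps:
Q(6 + 5)*(-98178) = -2*(-98178) = 196356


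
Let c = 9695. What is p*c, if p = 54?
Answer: 523530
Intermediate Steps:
p*c = 54*9695 = 523530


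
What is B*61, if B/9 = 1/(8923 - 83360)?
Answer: -549/74437 ≈ -0.0073754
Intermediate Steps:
B = -9/74437 (B = 9/(8923 - 83360) = 9/(-74437) = 9*(-1/74437) = -9/74437 ≈ -0.00012091)
B*61 = -9/74437*61 = -549/74437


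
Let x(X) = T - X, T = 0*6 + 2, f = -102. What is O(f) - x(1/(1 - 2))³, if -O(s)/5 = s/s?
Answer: -32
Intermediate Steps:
T = 2 (T = 0 + 2 = 2)
O(s) = -5 (O(s) = -5*s/s = -5*1 = -5)
x(X) = 2 - X
O(f) - x(1/(1 - 2))³ = -5 - (2 - 1/(1 - 2))³ = -5 - (2 - 1/(-1))³ = -5 - (2 - 1*(-1))³ = -5 - (2 + 1)³ = -5 - 1*3³ = -5 - 1*27 = -5 - 27 = -32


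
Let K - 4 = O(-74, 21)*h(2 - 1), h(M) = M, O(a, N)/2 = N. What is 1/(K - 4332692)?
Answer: -1/4332646 ≈ -2.3081e-7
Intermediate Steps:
O(a, N) = 2*N
K = 46 (K = 4 + (2*21)*(2 - 1) = 4 + 42*1 = 4 + 42 = 46)
1/(K - 4332692) = 1/(46 - 4332692) = 1/(-4332646) = -1/4332646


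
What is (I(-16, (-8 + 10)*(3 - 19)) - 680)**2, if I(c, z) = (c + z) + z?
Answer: 577600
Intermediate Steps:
I(c, z) = c + 2*z
(I(-16, (-8 + 10)*(3 - 19)) - 680)**2 = ((-16 + 2*((-8 + 10)*(3 - 19))) - 680)**2 = ((-16 + 2*(2*(-16))) - 680)**2 = ((-16 + 2*(-32)) - 680)**2 = ((-16 - 64) - 680)**2 = (-80 - 680)**2 = (-760)**2 = 577600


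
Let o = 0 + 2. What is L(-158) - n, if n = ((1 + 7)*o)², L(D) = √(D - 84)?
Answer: -256 + 11*I*√2 ≈ -256.0 + 15.556*I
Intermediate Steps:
L(D) = √(-84 + D)
o = 2
n = 256 (n = ((1 + 7)*2)² = (8*2)² = 16² = 256)
L(-158) - n = √(-84 - 158) - 1*256 = √(-242) - 256 = 11*I*√2 - 256 = -256 + 11*I*√2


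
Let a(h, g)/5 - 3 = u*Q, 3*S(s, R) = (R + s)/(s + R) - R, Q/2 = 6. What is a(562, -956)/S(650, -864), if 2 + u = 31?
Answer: 1053/173 ≈ 6.0867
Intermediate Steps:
Q = 12 (Q = 2*6 = 12)
u = 29 (u = -2 + 31 = 29)
S(s, R) = ⅓ - R/3 (S(s, R) = ((R + s)/(s + R) - R)/3 = ((R + s)/(R + s) - R)/3 = (1 - R)/3 = ⅓ - R/3)
a(h, g) = 1755 (a(h, g) = 15 + 5*(29*12) = 15 + 5*348 = 15 + 1740 = 1755)
a(562, -956)/S(650, -864) = 1755/(⅓ - ⅓*(-864)) = 1755/(⅓ + 288) = 1755/(865/3) = 1755*(3/865) = 1053/173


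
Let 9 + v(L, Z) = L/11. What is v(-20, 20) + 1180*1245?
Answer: 16159981/11 ≈ 1.4691e+6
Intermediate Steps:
v(L, Z) = -9 + L/11
v(-20, 20) + 1180*1245 = (-9 + (1/11)*(-20)) + 1180*1245 = (-9 - 20/11) + 1469100 = -119/11 + 1469100 = 16159981/11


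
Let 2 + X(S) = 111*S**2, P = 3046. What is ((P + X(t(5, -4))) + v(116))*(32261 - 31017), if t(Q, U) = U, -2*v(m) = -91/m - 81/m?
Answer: 173913066/29 ≈ 5.9970e+6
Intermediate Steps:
v(m) = 86/m (v(m) = -(-91/m - 81/m)/2 = -(-86)/m = 86/m)
X(S) = -2 + 111*S**2
((P + X(t(5, -4))) + v(116))*(32261 - 31017) = ((3046 + (-2 + 111*(-4)**2)) + 86/116)*(32261 - 31017) = ((3046 + (-2 + 111*16)) + 86*(1/116))*1244 = ((3046 + (-2 + 1776)) + 43/58)*1244 = ((3046 + 1774) + 43/58)*1244 = (4820 + 43/58)*1244 = (279603/58)*1244 = 173913066/29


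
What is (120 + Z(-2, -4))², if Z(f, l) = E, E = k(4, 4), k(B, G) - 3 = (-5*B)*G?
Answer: 1849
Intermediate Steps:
k(B, G) = 3 - 5*B*G (k(B, G) = 3 + (-5*B)*G = 3 - 5*B*G)
E = -77 (E = 3 - 5*4*4 = 3 - 80 = -77)
Z(f, l) = -77
(120 + Z(-2, -4))² = (120 - 77)² = 43² = 1849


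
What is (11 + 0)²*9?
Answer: 1089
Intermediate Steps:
(11 + 0)²*9 = 11²*9 = 121*9 = 1089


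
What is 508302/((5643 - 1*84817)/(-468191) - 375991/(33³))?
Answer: -777488571635094/15744575113 ≈ -49381.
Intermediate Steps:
508302/((5643 - 1*84817)/(-468191) - 375991/(33³)) = 508302/((5643 - 84817)*(-1/468191) - 375991/35937) = 508302/(-79174*(-1/468191) - 375991*1/35937) = 508302/(79174/468191 - 34181/3267) = 508302/(-15744575113/1529579997) = 508302*(-1529579997/15744575113) = -777488571635094/15744575113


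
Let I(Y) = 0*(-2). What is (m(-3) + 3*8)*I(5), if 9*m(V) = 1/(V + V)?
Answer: 0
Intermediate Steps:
I(Y) = 0
m(V) = 1/(18*V) (m(V) = 1/(9*(V + V)) = 1/(9*((2*V))) = (1/(2*V))/9 = 1/(18*V))
(m(-3) + 3*8)*I(5) = ((1/18)/(-3) + 3*8)*0 = ((1/18)*(-1/3) + 24)*0 = (-1/54 + 24)*0 = (1295/54)*0 = 0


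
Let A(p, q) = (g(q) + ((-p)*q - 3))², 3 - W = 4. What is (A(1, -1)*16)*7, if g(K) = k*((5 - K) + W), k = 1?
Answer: 1008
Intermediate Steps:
W = -1 (W = 3 - 1*4 = 3 - 4 = -1)
g(K) = 4 - K (g(K) = 1*((5 - K) - 1) = 1*(4 - K) = 4 - K)
A(p, q) = (1 - q - p*q)² (A(p, q) = ((4 - q) + ((-p)*q - 3))² = ((4 - q) + (-p*q - 3))² = ((4 - q) + (-3 - p*q))² = (1 - q - p*q)²)
(A(1, -1)*16)*7 = ((-1 - 1 + 1*(-1))²*16)*7 = ((-1 - 1 - 1)²*16)*7 = ((-3)²*16)*7 = (9*16)*7 = 144*7 = 1008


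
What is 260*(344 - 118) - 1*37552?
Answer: 21208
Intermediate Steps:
260*(344 - 118) - 1*37552 = 260*226 - 37552 = 58760 - 37552 = 21208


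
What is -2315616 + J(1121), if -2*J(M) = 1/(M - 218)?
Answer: -4182002497/1806 ≈ -2.3156e+6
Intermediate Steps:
J(M) = -1/(2*(-218 + M)) (J(M) = -1/(2*(M - 218)) = -1/(2*(-218 + M)))
-2315616 + J(1121) = -2315616 - 1/(-436 + 2*1121) = -2315616 - 1/(-436 + 2242) = -2315616 - 1/1806 = -4182002497/1806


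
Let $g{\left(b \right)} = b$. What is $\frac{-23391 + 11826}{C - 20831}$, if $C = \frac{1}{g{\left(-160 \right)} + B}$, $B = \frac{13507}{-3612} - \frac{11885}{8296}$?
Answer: $\frac{14309973023445}{25775281858031} \approx 0.55518$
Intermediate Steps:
$B = - \frac{38745673}{7491288}$ ($B = 13507 \left(- \frac{1}{3612}\right) - \frac{11885}{8296} = - \frac{13507}{3612} - \frac{11885}{8296} = - \frac{38745673}{7491288} \approx -5.1721$)
$C = - \frac{7491288}{1237351753}$ ($C = \frac{1}{-160 - \frac{38745673}{7491288}} = \frac{1}{- \frac{1237351753}{7491288}} = - \frac{7491288}{1237351753} \approx -0.0060543$)
$\frac{-23391 + 11826}{C - 20831} = \frac{-23391 + 11826}{- \frac{7491288}{1237351753} - 20831} = - \frac{11565}{- \frac{25775281858031}{1237351753}} = \left(-11565\right) \left(- \frac{1237351753}{25775281858031}\right) = \frac{14309973023445}{25775281858031}$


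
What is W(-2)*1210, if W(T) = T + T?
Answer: -4840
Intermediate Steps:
W(T) = 2*T
W(-2)*1210 = (2*(-2))*1210 = -4*1210 = -4840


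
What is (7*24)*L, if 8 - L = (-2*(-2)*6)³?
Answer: -2321088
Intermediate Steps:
L = -13816 (L = 8 - (-2*(-2)*6)³ = 8 - (4*6)³ = 8 - 1*24³ = 8 - 1*13824 = 8 - 13824 = -13816)
(7*24)*L = (7*24)*(-13816) = 168*(-13816) = -2321088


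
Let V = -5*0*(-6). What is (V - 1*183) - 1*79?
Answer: -262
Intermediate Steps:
V = 0 (V = 0*(-6) = 0)
(V - 1*183) - 1*79 = (0 - 1*183) - 1*79 = (0 - 183) - 79 = -183 - 79 = -262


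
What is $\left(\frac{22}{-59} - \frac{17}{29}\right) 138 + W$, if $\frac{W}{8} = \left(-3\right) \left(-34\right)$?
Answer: $\frac{1169718}{1711} \approx 683.65$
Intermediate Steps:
$W = 816$ ($W = 8 \left(\left(-3\right) \left(-34\right)\right) = 8 \cdot 102 = 816$)
$\left(\frac{22}{-59} - \frac{17}{29}\right) 138 + W = \left(\frac{22}{-59} - \frac{17}{29}\right) 138 + 816 = \left(22 \left(- \frac{1}{59}\right) - \frac{17}{29}\right) 138 + 816 = \left(- \frac{22}{59} - \frac{17}{29}\right) 138 + 816 = \left(- \frac{1641}{1711}\right) 138 + 816 = - \frac{226458}{1711} + 816 = \frac{1169718}{1711}$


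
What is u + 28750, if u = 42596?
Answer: 71346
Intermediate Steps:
u + 28750 = 42596 + 28750 = 71346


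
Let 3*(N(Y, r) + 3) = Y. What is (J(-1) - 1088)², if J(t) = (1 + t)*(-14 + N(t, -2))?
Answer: 1183744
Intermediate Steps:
N(Y, r) = -3 + Y/3
J(t) = (1 + t)*(-17 + t/3) (J(t) = (1 + t)*(-14 + (-3 + t/3)) = (1 + t)*(-17 + t/3))
(J(-1) - 1088)² = ((-17 - 50/3*(-1) + (⅓)*(-1)²) - 1088)² = ((-17 + 50/3 + (⅓)*1) - 1088)² = ((-17 + 50/3 + ⅓) - 1088)² = (0 - 1088)² = (-1088)² = 1183744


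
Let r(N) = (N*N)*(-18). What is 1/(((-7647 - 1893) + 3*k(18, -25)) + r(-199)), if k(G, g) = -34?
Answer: -1/722460 ≈ -1.3842e-6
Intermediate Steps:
r(N) = -18*N² (r(N) = N²*(-18) = -18*N²)
1/(((-7647 - 1893) + 3*k(18, -25)) + r(-199)) = 1/(((-7647 - 1893) + 3*(-34)) - 18*(-199)²) = 1/((-9540 - 102) - 18*39601) = 1/(-9642 - 712818) = 1/(-722460) = -1/722460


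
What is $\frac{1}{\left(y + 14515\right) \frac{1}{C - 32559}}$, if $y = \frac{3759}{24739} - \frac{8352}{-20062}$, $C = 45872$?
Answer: $\frac{3303712929517}{3602138550728} \approx 0.91715$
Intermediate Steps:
$y = \frac{141016593}{248156909}$ ($y = 3759 \cdot \frac{1}{24739} - - \frac{4176}{10031} = \frac{3759}{24739} + \frac{4176}{10031} = \frac{141016593}{248156909} \approx 0.56826$)
$\frac{1}{\left(y + 14515\right) \frac{1}{C - 32559}} = \frac{1}{\left(\frac{141016593}{248156909} + 14515\right) \frac{1}{45872 - 32559}} = \frac{1}{\frac{3602138550728}{248156909} \cdot \frac{1}{13313}} = \frac{1}{\frac{3602138550728}{3303712929517}} = \frac{3303712929517}{3602138550728}$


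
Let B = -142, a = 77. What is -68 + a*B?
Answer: -11002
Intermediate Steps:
-68 + a*B = -68 + 77*(-142) = -68 - 10934 = -11002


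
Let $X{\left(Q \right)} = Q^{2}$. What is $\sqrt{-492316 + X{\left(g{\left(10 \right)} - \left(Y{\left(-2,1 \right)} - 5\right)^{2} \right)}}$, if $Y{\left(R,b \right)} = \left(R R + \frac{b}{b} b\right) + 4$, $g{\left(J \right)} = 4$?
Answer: $2 i \sqrt{123043} \approx 701.55 i$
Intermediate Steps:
$Y{\left(R,b \right)} = 4 + b + R^{2}$ ($Y{\left(R,b \right)} = \left(R^{2} + 1 b\right) + 4 = \left(R^{2} + b\right) + 4 = \left(b + R^{2}\right) + 4 = 4 + b + R^{2}$)
$\sqrt{-492316 + X{\left(g{\left(10 \right)} - \left(Y{\left(-2,1 \right)} - 5\right)^{2} \right)}} = \sqrt{-492316 + \left(4 - \left(\left(4 + 1 + \left(-2\right)^{2}\right) - 5\right)^{2}\right)^{2}} = \sqrt{-492316 + \left(4 - \left(\left(4 + 1 + 4\right) - 5\right)^{2}\right)^{2}} = \sqrt{-492316 + \left(4 - \left(9 - 5\right)^{2}\right)^{2}} = \sqrt{-492316 + \left(4 - 4^{2}\right)^{2}} = \sqrt{-492316 + \left(4 - 16\right)^{2}} = \sqrt{-492316 + \left(-12\right)^{2}} = \sqrt{-492316 + 144} = \sqrt{-492172} = 2 i \sqrt{123043}$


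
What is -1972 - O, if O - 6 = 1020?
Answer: -2998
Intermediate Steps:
O = 1026 (O = 6 + 1020 = 1026)
-1972 - O = -1972 - 1*1026 = -1972 - 1026 = -2998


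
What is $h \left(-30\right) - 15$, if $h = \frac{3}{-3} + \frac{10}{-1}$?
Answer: $315$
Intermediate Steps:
$h = -11$ ($h = 3 \left(- \frac{1}{3}\right) + 10 \left(-1\right) = -1 - 10 = -11$)
$h \left(-30\right) - 15 = \left(-11\right) \left(-30\right) - 15 = 330 - 15 = 315$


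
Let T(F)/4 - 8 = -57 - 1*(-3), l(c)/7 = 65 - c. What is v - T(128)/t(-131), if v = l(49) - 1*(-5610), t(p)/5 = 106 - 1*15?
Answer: 2603694/455 ≈ 5722.4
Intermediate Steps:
l(c) = 455 - 7*c (l(c) = 7*(65 - c) = 455 - 7*c)
T(F) = -184 (T(F) = 32 + 4*(-57 - 1*(-3)) = 32 + 4*(-57 + 3) = 32 + 4*(-54) = 32 - 216 = -184)
t(p) = 455 (t(p) = 5*(106 - 1*15) = 5*(106 - 15) = 5*91 = 455)
v = 5722 (v = (455 - 7*49) - 1*(-5610) = (455 - 343) + 5610 = 112 + 5610 = 5722)
v - T(128)/t(-131) = 5722 - (-184)/455 = 5722 - 1*(-184/455) = 5722 + 184/455 = 2603694/455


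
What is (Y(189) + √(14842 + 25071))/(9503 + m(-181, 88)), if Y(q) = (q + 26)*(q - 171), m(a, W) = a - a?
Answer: 90/221 + √39913/9503 ≈ 0.42826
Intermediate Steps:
m(a, W) = 0
Y(q) = (-171 + q)*(26 + q) (Y(q) = (26 + q)*(-171 + q) = (-171 + q)*(26 + q))
(Y(189) + √(14842 + 25071))/(9503 + m(-181, 88)) = ((-4446 + 189² - 145*189) + √(14842 + 25071))/(9503 + 0) = ((-4446 + 35721 - 27405) + √39913)/9503 = (3870 + √39913)*(1/9503) = 90/221 + √39913/9503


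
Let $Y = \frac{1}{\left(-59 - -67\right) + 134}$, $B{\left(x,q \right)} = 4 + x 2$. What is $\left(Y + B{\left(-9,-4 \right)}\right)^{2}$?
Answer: $\frac{3948169}{20164} \approx 195.8$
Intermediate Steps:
$B{\left(x,q \right)} = 4 + 2 x$
$Y = \frac{1}{142}$ ($Y = \frac{1}{\left(-59 + 67\right) + 134} = \frac{1}{8 + 134} = \frac{1}{142} \approx 0.0070423$)
$\left(Y + B{\left(-9,-4 \right)}\right)^{2} = \left(\frac{1}{142} + \left(4 + 2 \left(-9\right)\right)\right)^{2} = \left(\frac{1}{142} + \left(4 - 18\right)\right)^{2} = \left(\frac{1}{142} - 14\right)^{2} = \left(- \frac{1987}{142}\right)^{2} = \frac{3948169}{20164}$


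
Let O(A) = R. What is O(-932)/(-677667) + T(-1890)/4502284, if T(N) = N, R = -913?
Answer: 1414897331/1525524645714 ≈ 0.00092748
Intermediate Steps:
O(A) = -913
O(-932)/(-677667) + T(-1890)/4502284 = -913/(-677667) - 1890/4502284 = -913*(-1/677667) - 1890*1/4502284 = 913/677667 - 945/2251142 = 1414897331/1525524645714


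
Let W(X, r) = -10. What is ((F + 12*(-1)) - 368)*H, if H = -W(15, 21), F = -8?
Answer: -3880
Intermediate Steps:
H = 10 (H = -1*(-10) = 10)
((F + 12*(-1)) - 368)*H = ((-8 + 12*(-1)) - 368)*10 = ((-8 - 12) - 368)*10 = (-20 - 368)*10 = -388*10 = -3880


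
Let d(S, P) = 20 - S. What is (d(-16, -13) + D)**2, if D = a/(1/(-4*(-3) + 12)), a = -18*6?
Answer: 6533136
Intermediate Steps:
a = -108
D = -2592 (D = -108/(1/(-4*(-3) + 12)) = -108/(1/(12 + 12)) = -108/(1/24) = -108/1/24 = -108*24 = -2592)
(d(-16, -13) + D)**2 = ((20 - 1*(-16)) - 2592)**2 = ((20 + 16) - 2592)**2 = (36 - 2592)**2 = (-2556)**2 = 6533136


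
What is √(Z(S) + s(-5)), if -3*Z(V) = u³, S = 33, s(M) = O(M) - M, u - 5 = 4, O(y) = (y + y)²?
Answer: I*√138 ≈ 11.747*I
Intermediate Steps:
O(y) = 4*y² (O(y) = (2*y)² = 4*y²)
u = 9 (u = 5 + 4 = 9)
s(M) = -M + 4*M² (s(M) = 4*M² - M = -M + 4*M²)
Z(V) = -243 (Z(V) = -⅓*9³ = -⅓*729 = -243)
√(Z(S) + s(-5)) = √(-243 - 5*(-1 + 4*(-5))) = √(-243 - 5*(-1 - 20)) = √(-243 - 5*(-21)) = √(-243 + 105) = √(-138) = I*√138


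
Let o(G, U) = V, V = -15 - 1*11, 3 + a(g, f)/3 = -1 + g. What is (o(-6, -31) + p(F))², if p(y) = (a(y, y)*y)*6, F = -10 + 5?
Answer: 614656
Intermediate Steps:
a(g, f) = -12 + 3*g (a(g, f) = -9 + 3*(-1 + g) = -9 + (-3 + 3*g) = -12 + 3*g)
V = -26 (V = -15 - 11 = -26)
o(G, U) = -26
F = -5
p(y) = 6*y*(-12 + 3*y) (p(y) = ((-12 + 3*y)*y)*6 = (y*(-12 + 3*y))*6 = 6*y*(-12 + 3*y))
(o(-6, -31) + p(F))² = (-26 + 18*(-5)*(-4 - 5))² = (-26 + 18*(-5)*(-9))² = (-26 + 810)² = 784² = 614656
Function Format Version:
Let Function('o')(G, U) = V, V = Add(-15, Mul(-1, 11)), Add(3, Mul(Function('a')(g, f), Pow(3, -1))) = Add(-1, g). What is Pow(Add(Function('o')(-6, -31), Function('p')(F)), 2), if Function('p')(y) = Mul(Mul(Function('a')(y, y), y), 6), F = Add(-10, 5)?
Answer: 614656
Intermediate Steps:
Function('a')(g, f) = Add(-12, Mul(3, g)) (Function('a')(g, f) = Add(-9, Mul(3, Add(-1, g))) = Add(-9, Add(-3, Mul(3, g))) = Add(-12, Mul(3, g)))
V = -26 (V = Add(-15, -11) = -26)
Function('o')(G, U) = -26
F = -5
Function('p')(y) = Mul(6, y, Add(-12, Mul(3, y))) (Function('p')(y) = Mul(Mul(Add(-12, Mul(3, y)), y), 6) = Mul(Mul(y, Add(-12, Mul(3, y))), 6) = Mul(6, y, Add(-12, Mul(3, y))))
Pow(Add(Function('o')(-6, -31), Function('p')(F)), 2) = Pow(Add(-26, Mul(18, -5, Add(-4, -5))), 2) = Pow(Add(-26, Mul(18, -5, -9)), 2) = Pow(Add(-26, 810), 2) = Pow(784, 2) = 614656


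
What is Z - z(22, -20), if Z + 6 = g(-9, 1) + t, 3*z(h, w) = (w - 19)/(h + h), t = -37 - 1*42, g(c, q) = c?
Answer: -4123/44 ≈ -93.705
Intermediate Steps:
t = -79 (t = -37 - 42 = -79)
z(h, w) = (-19 + w)/(6*h) (z(h, w) = ((w - 19)/(h + h))/3 = ((-19 + w)/((2*h)))/3 = ((-19 + w)*(1/(2*h)))/3 = ((-19 + w)/(2*h))/3 = (-19 + w)/(6*h))
Z = -94 (Z = -6 + (-9 - 79) = -6 - 88 = -94)
Z - z(22, -20) = -94 - (-19 - 20)/(6*22) = -94 - (-39)/(6*22) = -94 - 1*(-13/44) = -94 + 13/44 = -4123/44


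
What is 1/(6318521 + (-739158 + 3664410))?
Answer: 1/9243773 ≈ 1.0818e-7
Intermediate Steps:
1/(6318521 + (-739158 + 3664410)) = 1/(6318521 + 2925252) = 1/9243773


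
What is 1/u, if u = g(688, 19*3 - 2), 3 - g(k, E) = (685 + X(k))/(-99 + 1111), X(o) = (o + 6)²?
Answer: -1012/479285 ≈ -0.0021115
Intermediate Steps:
X(o) = (6 + o)²
g(k, E) = 2351/1012 - (6 + k)²/1012 (g(k, E) = 3 - (685 + (6 + k)²)/(-99 + 1111) = 3 - (685 + (6 + k)²)/1012 = 3 - (685/1012 + (6 + k)²/1012) = 3 + (-685/1012 - (6 + k)²/1012) = 2351/1012 - (6 + k)²/1012)
u = -479285/1012 (u = 2351/1012 - (6 + 688)²/1012 = 2351/1012 - 1/1012*694² = 2351/1012 - 1/1012*481636 = 2351/1012 - 120409/253 = -479285/1012 ≈ -473.60)
1/u = 1/(-479285/1012) = -1012/479285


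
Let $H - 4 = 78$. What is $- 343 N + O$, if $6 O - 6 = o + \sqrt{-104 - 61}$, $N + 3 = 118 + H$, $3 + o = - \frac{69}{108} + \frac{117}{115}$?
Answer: $- \frac{1678449653}{24840} + \frac{i \sqrt{165}}{6} \approx -67570.0 + 2.1409 i$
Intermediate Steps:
$H = 82$ ($H = 4 + 78 = 82$)
$o = - \frac{10853}{4140}$ ($o = -3 + \left(- \frac{69}{108} + \frac{117}{115}\right) = -3 + \left(\left(-69\right) \frac{1}{108} + 117 \cdot \frac{1}{115}\right) = -3 + \left(- \frac{23}{36} + \frac{117}{115}\right) = -3 + \frac{1567}{4140} = - \frac{10853}{4140} \approx -2.6215$)
$N = 197$ ($N = -3 + \left(118 + 82\right) = -3 + 200 = 197$)
$O = \frac{13987}{24840} + \frac{i \sqrt{165}}{6}$ ($O = 1 + \frac{- \frac{10853}{4140} + \sqrt{-104 - 61}}{6} = 1 + \frac{- \frac{10853}{4140} + \sqrt{-165}}{6} = 1 + \frac{- \frac{10853}{4140} + i \sqrt{165}}{6} = 1 - \left(\frac{10853}{24840} - \frac{i \sqrt{165}}{6}\right) = \frac{13987}{24840} + \frac{i \sqrt{165}}{6} \approx 0.56308 + 2.1409 i$)
$- 343 N + O = \left(-343\right) 197 + \left(\frac{13987}{24840} + \frac{i \sqrt{165}}{6}\right) = -67571 + \left(\frac{13987}{24840} + \frac{i \sqrt{165}}{6}\right) = - \frac{1678449653}{24840} + \frac{i \sqrt{165}}{6}$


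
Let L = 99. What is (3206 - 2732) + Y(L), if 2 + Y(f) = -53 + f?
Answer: 518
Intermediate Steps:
Y(f) = -55 + f (Y(f) = -2 + (-53 + f) = -55 + f)
(3206 - 2732) + Y(L) = (3206 - 2732) + (-55 + 99) = 474 + 44 = 518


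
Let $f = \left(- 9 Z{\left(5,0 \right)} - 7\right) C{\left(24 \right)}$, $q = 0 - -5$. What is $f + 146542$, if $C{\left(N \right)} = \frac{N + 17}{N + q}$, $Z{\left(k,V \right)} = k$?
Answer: $\frac{4247586}{29} \approx 1.4647 \cdot 10^{5}$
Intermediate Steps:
$q = 5$ ($q = 0 + 5 = 5$)
$C{\left(N \right)} = \frac{17 + N}{5 + N}$ ($C{\left(N \right)} = \frac{N + 17}{N + 5} = \frac{17 + N}{5 + N}$)
$f = - \frac{2132}{29}$ ($f = \left(\left(-9\right) 5 - 7\right) \frac{17 + 24}{5 + 24} = \left(-45 - 7\right) \frac{1}{29} \cdot 41 = - 52 \cdot \frac{1}{29} \cdot 41 = \left(-52\right) \frac{41}{29} = - \frac{2132}{29} \approx -73.517$)
$f + 146542 = - \frac{2132}{29} + 146542 = \frac{4247586}{29}$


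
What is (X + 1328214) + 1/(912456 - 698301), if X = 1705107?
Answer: 649600858756/214155 ≈ 3.0333e+6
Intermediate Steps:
(X + 1328214) + 1/(912456 - 698301) = (1705107 + 1328214) + 1/(912456 - 698301) = 3033321 + 1/214155 = 649600858756/214155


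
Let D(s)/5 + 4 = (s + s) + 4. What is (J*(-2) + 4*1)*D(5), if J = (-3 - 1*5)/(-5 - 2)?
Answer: 600/7 ≈ 85.714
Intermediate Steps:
D(s) = 10*s (D(s) = -20 + 5*((s + s) + 4) = -20 + 5*(2*s + 4) = -20 + 5*(4 + 2*s) = -20 + (20 + 10*s) = 10*s)
J = 8/7 (J = (-3 - 5)/(-7) = -8*(-1/7) = 8/7 ≈ 1.1429)
(J*(-2) + 4*1)*D(5) = ((8/7)*(-2) + 4*1)*(10*5) = (-16/7 + 4)*50 = (12/7)*50 = 600/7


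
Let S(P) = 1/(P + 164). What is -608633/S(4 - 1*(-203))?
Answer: -225802843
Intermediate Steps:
S(P) = 1/(164 + P)
-608633/S(4 - 1*(-203)) = -(102250344 + 123552499) = -608633/(1/(164 + (4 + 203))) = -608633/(1/(164 + 207)) = -608633/(1/371) = -608633/1/371 = -608633*371 = -225802843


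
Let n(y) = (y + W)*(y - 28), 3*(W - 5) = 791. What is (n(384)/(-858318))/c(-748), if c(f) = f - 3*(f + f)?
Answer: -7921/109435545 ≈ -7.2381e-5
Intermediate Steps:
W = 806/3 (W = 5 + (1/3)*791 = 5 + 791/3 = 806/3 ≈ 268.67)
c(f) = -5*f (c(f) = f - 6*f = -5*f)
n(y) = (-28 + y)*(806/3 + y) (n(y) = (y + 806/3)*(y - 28) = (806/3 + y)*(-28 + y) = (-28 + y)*(806/3 + y))
(n(384)/(-858318))/c(-748) = ((-22568/3 + 384**2 + (722/3)*384)/(-858318))/((-5*(-748))) = ((-22568/3 + 147456 + 92416)*(-1/858318))/3740 = ((697048/3)*(-1/858318))*(1/3740) = -348524/1287477*1/3740 = -7921/109435545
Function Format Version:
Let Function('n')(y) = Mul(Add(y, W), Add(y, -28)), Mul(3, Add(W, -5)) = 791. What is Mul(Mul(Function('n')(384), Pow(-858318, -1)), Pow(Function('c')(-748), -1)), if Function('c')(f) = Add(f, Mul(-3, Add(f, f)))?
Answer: Rational(-7921, 109435545) ≈ -7.2381e-5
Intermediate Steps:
W = Rational(806, 3) (W = Add(5, Mul(Rational(1, 3), 791)) = Add(5, Rational(791, 3)) = Rational(806, 3) ≈ 268.67)
Function('c')(f) = Mul(-5, f) (Function('c')(f) = Add(f, Mul(-3, Mul(2, f))) = Add(f, Mul(-6, f)) = Mul(-5, f))
Function('n')(y) = Mul(Add(-28, y), Add(Rational(806, 3), y)) (Function('n')(y) = Mul(Add(y, Rational(806, 3)), Add(y, -28)) = Mul(Add(Rational(806, 3), y), Add(-28, y)) = Mul(Add(-28, y), Add(Rational(806, 3), y)))
Mul(Mul(Function('n')(384), Pow(-858318, -1)), Pow(Function('c')(-748), -1)) = Mul(Mul(Add(Rational(-22568, 3), Pow(384, 2), Mul(Rational(722, 3), 384)), Pow(-858318, -1)), Pow(Mul(-5, -748), -1)) = Mul(Mul(Add(Rational(-22568, 3), 147456, 92416), Rational(-1, 858318)), Pow(3740, -1)) = Mul(Mul(Rational(697048, 3), Rational(-1, 858318)), Rational(1, 3740)) = Mul(Rational(-348524, 1287477), Rational(1, 3740)) = Rational(-7921, 109435545)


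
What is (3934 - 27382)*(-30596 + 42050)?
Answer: -268573392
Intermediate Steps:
(3934 - 27382)*(-30596 + 42050) = -23448*11454 = -268573392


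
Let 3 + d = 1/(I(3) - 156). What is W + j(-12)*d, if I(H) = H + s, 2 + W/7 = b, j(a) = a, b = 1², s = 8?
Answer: 4217/145 ≈ 29.083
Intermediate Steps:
b = 1
W = -7 (W = -14 + 7*1 = -14 + 7 = -7)
I(H) = 8 + H (I(H) = H + 8 = 8 + H)
d = -436/145 (d = -3 + 1/((8 + 3) - 156) = -3 + 1/(11 - 156) = -3 + 1/(-145) = -3 - 1/145 = -436/145 ≈ -3.0069)
W + j(-12)*d = -7 - 12*(-436/145) = -7 + 5232/145 = 4217/145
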